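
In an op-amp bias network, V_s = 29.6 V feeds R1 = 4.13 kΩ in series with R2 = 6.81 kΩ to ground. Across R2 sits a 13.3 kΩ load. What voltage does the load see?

V_out ≈ 15.4 V

First combine the lower leg with the load: R2 ‖ R_L = 4.504 kΩ.
Then V_out = V_s · R2'/(R1 + R2') = 29.6 × 4.504/8.634 = 15.44 V.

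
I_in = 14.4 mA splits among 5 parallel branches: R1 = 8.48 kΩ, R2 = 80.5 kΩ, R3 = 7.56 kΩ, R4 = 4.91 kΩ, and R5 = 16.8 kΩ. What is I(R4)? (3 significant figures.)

Conductances: ΣG = 1/8.48 + 1/80.5 + 1/7.56 + 1/4.91 + 1/16.8 = 0.5258 (1/kΩ).
R4 takes the fraction G_k/ΣG = 0.2037/0.5258 = 0.3873, so I = 14.4 × 0.3873 = 5.578 mA.

I ≈ 5.58 mA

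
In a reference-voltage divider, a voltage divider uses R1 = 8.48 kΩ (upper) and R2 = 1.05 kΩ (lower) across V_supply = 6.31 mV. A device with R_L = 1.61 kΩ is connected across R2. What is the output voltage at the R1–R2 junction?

V_out ≈ 0.440 mV

The load sits in parallel with R2, giving an effective lower resistance R2' = R2·R_L/(R2+R_L) = 0.6355 kΩ.
Now apply the divider: V_out = 6.31 × 0.06972 = 0.4399 mV.
(Unloaded it would be 0.695 mV; the load pulls it down.)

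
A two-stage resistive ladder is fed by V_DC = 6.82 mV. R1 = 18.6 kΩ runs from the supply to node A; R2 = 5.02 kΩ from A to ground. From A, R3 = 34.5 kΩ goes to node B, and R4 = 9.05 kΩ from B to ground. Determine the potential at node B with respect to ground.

V_B ≈ 0.276 mV

Node A sees R2 in parallel with the series input of stage 2, R3 + R4 = 43.55 kΩ.
R2 ‖ (R3+R4) = 4.501 kΩ.
V_A = 6.82 × 4.501/(18.6 + 4.501) = 1.329 mV.
Stage 2 is unloaded, so V_B = V_A · R4/(R3+R4) = 1.329 × 9.05/43.55 = 0.2761 mV.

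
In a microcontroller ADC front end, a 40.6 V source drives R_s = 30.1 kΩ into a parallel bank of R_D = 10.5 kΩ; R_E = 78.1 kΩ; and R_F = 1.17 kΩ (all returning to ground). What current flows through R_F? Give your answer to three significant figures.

I ≈ 1.16 mA

Combine the parallel branches: R_p = (1/10.5 + 1/78.1 + 1/1.17)⁻¹ = 1.039 kΩ.
Node voltage V_A = V_DC · R_p/(R_s + R_p) = 40.6 × 0.03336 = 1.354 V.
I(R_F) = V_A / R_F = 1.354/1.17 = 1.158 mA.
(Check via current divider: I_total = 1.304 mA; share G_k/ΣG = 0.8878 → same result.)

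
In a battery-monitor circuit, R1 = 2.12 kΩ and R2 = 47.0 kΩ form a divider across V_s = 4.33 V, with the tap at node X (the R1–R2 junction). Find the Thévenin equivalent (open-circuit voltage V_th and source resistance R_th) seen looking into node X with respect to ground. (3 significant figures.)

V_th ≈ 4.14 V, R_th ≈ 2.03 kΩ

V_th is the unloaded tap voltage: V_s · R2/(R1+R2) = 4.33 × 0.9568 = 4.143 V.
With V_s suppressed (replaced by a short), R_th = R1 ‖ R2 = (2.120 × 47.0)/(2.120 + 47.0) = 2.029 kΩ.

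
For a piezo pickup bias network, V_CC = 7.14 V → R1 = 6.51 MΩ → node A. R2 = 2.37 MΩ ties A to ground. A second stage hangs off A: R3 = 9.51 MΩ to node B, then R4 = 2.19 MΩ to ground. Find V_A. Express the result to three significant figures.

V_A ≈ 1.66 V

Looking into the second stage from A: R3 + R4 = 11.70 MΩ appears in parallel with R2.
R2 ‖ (R3+R4) = 1.971 MΩ.
V_A = 7.14 × 1.971/(6.51 + 1.971) = 1.659 V.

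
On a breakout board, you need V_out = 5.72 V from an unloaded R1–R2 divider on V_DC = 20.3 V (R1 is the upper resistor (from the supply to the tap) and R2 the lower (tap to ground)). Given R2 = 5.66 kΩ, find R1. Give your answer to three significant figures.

V_out/V_DC = R2/(R1+R2) = 0.2818.
Rearranging, R1 = R2·(1−k)/k = 5.66 × 2.549 = 14.43 kΩ.

R1 ≈ 14.4 kΩ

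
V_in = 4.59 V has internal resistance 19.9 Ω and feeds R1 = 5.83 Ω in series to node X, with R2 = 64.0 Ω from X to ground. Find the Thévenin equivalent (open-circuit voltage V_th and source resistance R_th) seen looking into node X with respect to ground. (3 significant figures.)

R1' = 19.9 + 5.83 = 25.73 Ω (source resistance + R1).
With X open, the divider is unloaded: V_th = 4.59 × 64.0/89.73 = 3.274 V.
Looking into X with the source shorted: R_th = R1'·R2/(R1'+R2) = 25.73 × 64.0/89.73 = 18.35 Ω.

V_th ≈ 3.27 V, R_th ≈ 18.4 Ω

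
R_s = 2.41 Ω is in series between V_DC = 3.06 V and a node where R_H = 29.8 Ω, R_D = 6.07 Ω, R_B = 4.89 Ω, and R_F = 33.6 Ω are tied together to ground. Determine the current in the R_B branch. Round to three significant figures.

I ≈ 0.306 A

Combine the parallel branches: R_p = (1/29.8 + 1/6.07 + 1/4.89 + 1/33.6)⁻¹ = 2.312 Ω.
V_A by voltage divider: V_A = 3.06 × 2.312/(2.41 + 2.312) = 1.498 V.
I(R_B) = V_A / R_B = 1.498/4.89 = 0.3064 A.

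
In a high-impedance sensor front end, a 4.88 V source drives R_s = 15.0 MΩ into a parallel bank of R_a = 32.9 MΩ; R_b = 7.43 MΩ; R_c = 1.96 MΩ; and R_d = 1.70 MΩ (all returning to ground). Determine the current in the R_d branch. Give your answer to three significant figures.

Equivalent of the parallel group: R_p = 0.7915 MΩ.
V_A by voltage divider: V_A = 4.88 × 0.7915/(15.0 + 0.7915) = 0.2446 V.
Branch current I = V_A/R_d = 0.2446/1.70 = 0.1439 µA.

I ≈ 0.144 µA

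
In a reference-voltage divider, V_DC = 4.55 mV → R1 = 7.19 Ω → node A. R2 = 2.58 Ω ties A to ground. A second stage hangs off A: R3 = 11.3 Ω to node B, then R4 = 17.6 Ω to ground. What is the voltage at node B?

Node A sees R2 in parallel with the series input of stage 2, R3 + R4 = 28.90 Ω.
R2 ‖ (R3+R4) = 2.369 Ω.
V_A = 4.55 × 2.369/(7.19 + 2.369) = 1.127 mV.
Stage 2 is unloaded, so V_B = V_A · R4/(R3+R4) = 1.127 × 17.6/28.90 = 0.6866 mV.

V_B ≈ 0.687 mV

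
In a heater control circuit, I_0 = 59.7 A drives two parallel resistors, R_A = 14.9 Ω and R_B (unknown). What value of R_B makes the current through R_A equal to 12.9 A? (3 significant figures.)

R_B ≈ 4.11 Ω

Two-branch current divider: I_A = I_0 · R_B/(R_A + R_B).
With f = 0.2161, R_B = R_A · f/(1−f) = 14.9 × 0.2756 = 4.107 Ω.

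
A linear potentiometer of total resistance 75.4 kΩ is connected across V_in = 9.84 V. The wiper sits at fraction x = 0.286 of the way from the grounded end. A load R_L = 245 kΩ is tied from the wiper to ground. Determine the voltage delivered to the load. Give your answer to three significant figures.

V_out ≈ 2.65 V

The pot divides into 53.84 kΩ above the wiper and 21.56 kΩ below.
Lower segment in parallel with the load: 21.56 ‖ 245 = 19.82 kΩ.
V_out = 9.84 × 19.82/(53.84 + 19.82) = 2.648 V.
(Unloaded: V_out = x·V_in = 2.81 V.)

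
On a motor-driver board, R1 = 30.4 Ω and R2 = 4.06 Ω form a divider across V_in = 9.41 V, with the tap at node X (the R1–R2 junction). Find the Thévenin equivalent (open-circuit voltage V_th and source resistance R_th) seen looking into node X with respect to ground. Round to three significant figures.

With X open, the divider is unloaded: V_th = 9.41 × 4.06/34.46 = 1.109 V.
Zeroing V_in shorts the top of R1 to ground, so R_th = R1 ‖ R2 = 3.582 Ω.

V_th ≈ 1.11 V, R_th ≈ 3.58 Ω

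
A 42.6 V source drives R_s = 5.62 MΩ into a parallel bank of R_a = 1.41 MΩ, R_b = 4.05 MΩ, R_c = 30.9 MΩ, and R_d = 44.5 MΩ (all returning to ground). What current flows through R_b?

I ≈ 1.57 µA

Equivalent of the parallel group: R_p = 0.9892 MΩ.
Node voltage V_A = V_supply · R_p/(R_s + R_p) = 42.6 × 0.1497 = 6.376 V.
Branch current I = V_A/R_b = 6.376/4.05 = 1.574 µA.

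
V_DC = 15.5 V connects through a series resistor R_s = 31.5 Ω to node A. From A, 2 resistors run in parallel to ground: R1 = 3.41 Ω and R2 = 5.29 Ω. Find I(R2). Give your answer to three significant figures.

Equivalent of the parallel group: R_p = 2.073 Ω.
V_A by voltage divider: V_A = 15.5 × 2.073/(31.5 + 2.073) = 0.9573 V.
Branch current I = V_A/R2 = 0.9573/5.29 = 0.1810 A.

I ≈ 0.181 A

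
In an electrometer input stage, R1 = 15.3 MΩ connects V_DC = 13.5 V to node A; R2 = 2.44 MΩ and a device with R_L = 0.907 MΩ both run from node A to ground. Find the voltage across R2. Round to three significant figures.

R2 ‖ R_L = (2.44 × 0.907)/(2.44 + 0.907) = 0.6612 MΩ.
Then V_out = V_DC · R2'/(R1 + R2') = 13.5 × 0.6612/15.96 = 0.5593 V.
(Unloaded it would be 1.86 V; the load pulls it down.)

V_out ≈ 0.559 V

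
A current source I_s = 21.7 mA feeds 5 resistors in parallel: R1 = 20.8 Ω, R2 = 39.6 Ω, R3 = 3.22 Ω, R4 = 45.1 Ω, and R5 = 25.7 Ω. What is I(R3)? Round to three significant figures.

ΣG = 1/20.8 + 1/39.6 + 1/3.22 + 1/45.1 + 1/25.7 = 0.4450.
R3 takes the fraction G_k/ΣG = 0.3106/0.4450 = 0.6979, so I = 21.7 × 0.6979 = 15.15 mA.

I ≈ 15.1 mA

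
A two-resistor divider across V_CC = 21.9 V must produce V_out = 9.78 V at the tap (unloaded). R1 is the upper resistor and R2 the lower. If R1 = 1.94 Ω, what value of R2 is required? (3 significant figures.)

R2 ≈ 1.57 Ω

V_out/V_CC = R2/(R1+R2) = 0.4466.
So R2 = R1 · V_out/(V_CC − V_out) = 1.94 × 9.78/(21.9 − 9.78) = 1.94 × 0.8069 = 1.565 Ω.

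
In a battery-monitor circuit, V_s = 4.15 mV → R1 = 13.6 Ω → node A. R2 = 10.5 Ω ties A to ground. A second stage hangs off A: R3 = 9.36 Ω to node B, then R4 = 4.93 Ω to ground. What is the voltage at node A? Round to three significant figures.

Looking into the second stage from A: R3 + R4 = 14.29 Ω appears in parallel with R2.
R2 ‖ (R3+R4) = 6.053 Ω.
First divider: V_A = V_s · 6.053/(13.6 + 6.053) = 1.278 mV.

V_A ≈ 1.28 mV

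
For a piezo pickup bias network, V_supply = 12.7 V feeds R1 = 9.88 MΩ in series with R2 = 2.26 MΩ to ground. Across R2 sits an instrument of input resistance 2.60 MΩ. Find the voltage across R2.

First combine the lower leg with the load: R2 ‖ R_L = 1.209 MΩ.
Then V_out = V_supply · R2'/(R1 + R2') = 12.7 × 1.209/11.09 = 1.385 V.

V_out ≈ 1.38 V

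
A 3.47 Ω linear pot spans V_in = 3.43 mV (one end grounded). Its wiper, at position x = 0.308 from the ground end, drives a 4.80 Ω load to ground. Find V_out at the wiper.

V_out ≈ 0.915 mV

Split the track: R_lower = x·R_p = 1.069 Ω, R_upper = (1−x)·R_p = 2.401 Ω.
R_L loads the lower segment: effective lower R = 0.8741 Ω.
V_out = 3.43 × 0.8741/(2.401 + 0.8741) = 0.9154 mV.
(Unloaded: V_out = x·V_in = 1.06 mV.)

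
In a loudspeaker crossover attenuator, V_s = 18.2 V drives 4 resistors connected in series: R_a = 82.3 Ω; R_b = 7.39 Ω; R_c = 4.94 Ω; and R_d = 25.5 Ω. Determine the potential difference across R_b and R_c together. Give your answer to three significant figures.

Series total: ΣR = 82.3 + 7.39 + 4.94 + 25.5 = 120.1 Ω.
R_{R_b..R_c} = 7.39 + 4.94 = 12.33 Ω.
Voltage divider: V = V_s · (12.33 / 120.1) = 18.2 × 0.1026 = 1.868 V.

V ≈ 1.87 V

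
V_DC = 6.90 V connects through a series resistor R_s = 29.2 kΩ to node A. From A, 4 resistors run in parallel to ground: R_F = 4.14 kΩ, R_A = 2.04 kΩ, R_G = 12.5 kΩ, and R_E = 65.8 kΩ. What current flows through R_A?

Parallel bank: R_p = 1/(1/4.14 + 1/2.04 + 1/12.5 + 1/65.8) = 1.209 kΩ.
V_A = 6.90 × 1.209/30.41 = 0.2744 V.
I(R_A) = V_A / R_A = 0.2744/2.04 = 0.1345 mA.

I ≈ 0.135 mA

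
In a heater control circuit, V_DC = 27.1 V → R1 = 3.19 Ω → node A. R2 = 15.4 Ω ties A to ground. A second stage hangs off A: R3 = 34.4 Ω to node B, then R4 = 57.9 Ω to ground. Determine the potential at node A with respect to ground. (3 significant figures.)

Looking into the second stage from A: R3 + R4 = 92.30 Ω appears in parallel with R2.
R2 ‖ (R3+R4) = 13.20 Ω.
So V_A = 27.1 × 0.8053 = 21.82 V.

V_A ≈ 21.8 V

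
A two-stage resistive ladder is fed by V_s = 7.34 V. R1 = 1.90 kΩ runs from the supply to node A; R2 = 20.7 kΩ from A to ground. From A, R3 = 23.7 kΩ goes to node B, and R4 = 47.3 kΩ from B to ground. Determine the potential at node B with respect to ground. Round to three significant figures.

V_B ≈ 4.37 V

The second stage (R3 + R4 = 71.00 kΩ) loads node A in parallel with R2.
Effective lower resistance at A: R2 ‖ 71.00 = 16.03 kΩ.
V_A = 7.34 × 16.03/(1.90 + 16.03) = 6.562 V.
Stage 2 is unloaded, so V_B = V_A · R4/(R3+R4) = 6.562 × 47.3/71.00 = 4.372 V.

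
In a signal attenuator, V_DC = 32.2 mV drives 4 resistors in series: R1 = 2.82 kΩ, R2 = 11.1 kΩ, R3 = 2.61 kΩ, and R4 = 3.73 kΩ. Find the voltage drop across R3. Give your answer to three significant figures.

Total series resistance ΣR = 2.82 + 11.1 + 2.61 + 3.73 = 20.26 kΩ.
Voltage divider: V = V_DC · (2.610 / 20.26) = 32.2 × 0.1288 = 4.148 mV.

V ≈ 4.15 mV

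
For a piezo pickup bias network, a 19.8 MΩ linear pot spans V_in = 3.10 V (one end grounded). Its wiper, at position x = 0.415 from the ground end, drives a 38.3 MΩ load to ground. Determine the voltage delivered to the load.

Split the track: R_lower = x·R_p = 8.217 MΩ, R_upper = (1−x)·R_p = 11.58 MΩ.
R_L loads the lower segment: effective lower R = 6.766 MΩ.
Loaded-divider output: V_out = 3.10 × 0.3687 = 1.143 V.

V_out ≈ 1.14 V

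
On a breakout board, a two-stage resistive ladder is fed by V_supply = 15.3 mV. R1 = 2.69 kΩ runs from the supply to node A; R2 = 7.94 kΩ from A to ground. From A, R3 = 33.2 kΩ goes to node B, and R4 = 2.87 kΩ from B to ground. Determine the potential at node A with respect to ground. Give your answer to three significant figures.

Looking into the second stage from A: R3 + R4 = 36.07 kΩ appears in parallel with R2.
Effective lower resistance at A: R2 ‖ 36.07 = 6.508 kΩ.
First divider: V_A = V_supply · 6.508/(2.69 + 6.508) = 10.83 mV.

V_A ≈ 10.8 mV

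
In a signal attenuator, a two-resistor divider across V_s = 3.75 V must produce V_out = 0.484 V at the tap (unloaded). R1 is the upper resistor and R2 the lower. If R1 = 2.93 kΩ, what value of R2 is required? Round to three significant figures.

The divider ratio is R2/(R1+R2) = 0.484/3.75 = 0.1291.
Rearranging, R2 = R1·k/(1−k) = 2.93 × 0.1482 = 0.4342 kΩ.

R2 ≈ 0.434 kΩ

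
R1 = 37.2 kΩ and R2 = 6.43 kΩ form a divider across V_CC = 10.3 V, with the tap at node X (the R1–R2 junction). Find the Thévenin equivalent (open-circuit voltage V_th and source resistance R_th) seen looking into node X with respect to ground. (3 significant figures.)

V_th ≈ 1.52 V, R_th ≈ 5.48 kΩ

With X open, the divider is unloaded: V_th = 10.3 × 6.43/43.63 = 1.518 V.
Looking into X with the source shorted: R_th = R1·R2/(R1+R2) = 37.20 × 6.43/43.63 = 5.482 kΩ.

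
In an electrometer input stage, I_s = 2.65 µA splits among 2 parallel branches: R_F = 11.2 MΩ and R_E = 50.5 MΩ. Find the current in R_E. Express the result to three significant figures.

Two-branch current divider: I_k = I_s · R_other/(R_1 + R_2).
I(R_E) = 2.65 × 11.2/(11.2 + 50.5) = 2.65 × 0.1815 = 0.4810 µA.

I ≈ 0.481 µA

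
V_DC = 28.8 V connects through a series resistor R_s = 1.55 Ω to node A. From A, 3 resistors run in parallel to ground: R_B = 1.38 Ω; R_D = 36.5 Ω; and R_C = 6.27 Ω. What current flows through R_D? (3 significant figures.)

Combine the parallel branches: R_p = (1/1.38 + 1/36.5 + 1/6.27)⁻¹ = 1.097 Ω.
V_A = 28.8 × 1.097/2.647 = 11.94 V.
Branch current I = V_A/R_D = 11.94/36.5 = 0.3270 A.

I ≈ 0.327 A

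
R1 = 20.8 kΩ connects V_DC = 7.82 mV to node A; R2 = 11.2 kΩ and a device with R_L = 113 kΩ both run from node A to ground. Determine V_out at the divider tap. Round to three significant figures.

V_out ≈ 2.57 mV

The load sits in parallel with R2, giving an effective lower resistance R2' = R2·R_L/(R2+R_L) = 10.19 kΩ.
Voltage divider with the loaded lower leg: V_out = 7.82 × 10.19/(20.8 + 10.19) = 7.82 × 0.3288 = 2.571 mV.
(Unloaded it would be 2.74 mV; the load pulls it down.)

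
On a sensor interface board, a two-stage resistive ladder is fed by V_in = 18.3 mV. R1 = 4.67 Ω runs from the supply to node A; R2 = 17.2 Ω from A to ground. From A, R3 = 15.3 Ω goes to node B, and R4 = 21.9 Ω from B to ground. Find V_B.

The second stage (R3 + R4 = 37.20 Ω) loads node A in parallel with R2.
R2 ‖ (R3+R4) = 11.76 Ω.
So V_A = 18.3 × 0.7158 = 13.10 mV.
Then the unloaded second divider: V_B = V_A × R4/(R3+R4) = 13.10 × 0.5887 = 7.712 mV.

V_B ≈ 7.71 mV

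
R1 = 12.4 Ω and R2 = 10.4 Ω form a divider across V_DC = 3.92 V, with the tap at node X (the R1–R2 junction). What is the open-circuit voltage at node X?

V_th ≈ 1.79 V

Open-circuit (no load on X): V_th = V_DC · R2/(R1 + R2) = 3.92 × 10.4/(12.40 + 10.4) = 1.788 V.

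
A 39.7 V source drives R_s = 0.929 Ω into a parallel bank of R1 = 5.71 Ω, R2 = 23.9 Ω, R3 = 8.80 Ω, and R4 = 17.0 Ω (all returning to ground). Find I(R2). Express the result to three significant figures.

I ≈ 1.22 A

Combine the parallel branches: R_p = (1/5.71 + 1/23.9 + 1/8.80 + 1/17.0)⁻¹ = 2.568 Ω.
V_A by voltage divider: V_A = 39.7 × 2.568/(0.929 + 2.568) = 29.15 V.
I(R2) = V_A / R2 = 29.15/23.9 = 1.220 A.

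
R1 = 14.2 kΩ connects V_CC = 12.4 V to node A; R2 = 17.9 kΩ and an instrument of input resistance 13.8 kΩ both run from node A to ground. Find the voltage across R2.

The load sits in parallel with R2, giving an effective lower resistance R2' = R2·R_L/(R2+R_L) = 7.792 kΩ.
Voltage divider with the loaded lower leg: V_out = 12.4 × 7.792/(14.2 + 7.792) = 12.4 × 0.3543 = 4.394 V.

V_out ≈ 4.39 V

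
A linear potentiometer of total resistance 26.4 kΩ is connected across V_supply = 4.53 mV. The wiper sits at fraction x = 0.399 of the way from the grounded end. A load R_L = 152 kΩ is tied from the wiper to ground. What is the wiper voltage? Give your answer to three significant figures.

Lower segment x·R_p = 10.53 kΩ; upper segment (1−x)·R_p = 15.87 kΩ.
(x·R_p) ‖ R_L = 9.851 kΩ.
V_out = 4.53 × 9.851/(15.87 + 9.851) = 1.735 mV.

V_out ≈ 1.74 mV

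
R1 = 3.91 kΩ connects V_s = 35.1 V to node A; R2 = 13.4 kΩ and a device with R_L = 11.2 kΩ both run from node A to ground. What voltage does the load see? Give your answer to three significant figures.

V_out ≈ 21.4 V

R2 ‖ R_L = (13.4 × 11.2)/(13.4 + 11.2) = 6.101 kΩ.
Now apply the divider: V_out = 35.1 × 0.6094 = 21.39 V.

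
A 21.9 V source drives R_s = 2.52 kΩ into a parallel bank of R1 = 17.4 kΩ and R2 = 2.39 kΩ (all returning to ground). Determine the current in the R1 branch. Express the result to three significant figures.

I ≈ 0.572 mA

Combine the parallel branches: R_p = (1/17.4 + 1/2.39)⁻¹ = 2.101 kΩ.
Node voltage V_A = V_s · R_p/(R_s + R_p) = 21.9 × 0.4547 = 9.958 V.
I(R1) = V_A / R1 = 9.958/17.4 = 0.5723 mA.
(Equivalently: I_total = 4.739 mA, then current-divider fraction G_k/ΣG = 0.1208.)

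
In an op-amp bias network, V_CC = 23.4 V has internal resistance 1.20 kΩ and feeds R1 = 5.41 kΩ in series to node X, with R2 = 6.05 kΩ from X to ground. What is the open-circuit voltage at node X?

R1' = 1.20 + 5.41 = 6.610 kΩ (source resistance + R1).
V_th is the unloaded tap voltage: V_CC · R2/(R1'+R2) = 23.4 × 0.4779 = 11.18 V.

V_th ≈ 11.2 V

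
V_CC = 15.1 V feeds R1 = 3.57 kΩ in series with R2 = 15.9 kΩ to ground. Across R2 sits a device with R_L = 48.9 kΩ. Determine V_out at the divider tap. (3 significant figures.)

The load sits in parallel with R2, giving an effective lower resistance R2' = R2·R_L/(R2+R_L) = 12.00 kΩ.
Now apply the divider: V_out = 15.1 × 0.7707 = 11.64 V.

V_out ≈ 11.6 V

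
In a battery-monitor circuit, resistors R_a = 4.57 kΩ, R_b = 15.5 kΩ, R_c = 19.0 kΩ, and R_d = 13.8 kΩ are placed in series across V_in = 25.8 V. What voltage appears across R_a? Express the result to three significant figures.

Series total: ΣR = 4.57 + 15.5 + 19.0 + 13.8 = 52.87 kΩ.
Voltage divider: V = V_in · (4.570 / 52.87) = 25.8 × 0.08644 = 2.230 V.

V ≈ 2.23 V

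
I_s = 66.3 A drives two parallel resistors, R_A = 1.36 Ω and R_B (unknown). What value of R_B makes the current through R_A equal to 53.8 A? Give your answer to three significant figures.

R_B ≈ 5.85 Ω

In a two-way split, I_A/I_s = R_B/(R_A + R_B).
With f = 0.8115, R_B = R_A · f/(1−f) = 1.36 × 4.304 = 5.853 Ω.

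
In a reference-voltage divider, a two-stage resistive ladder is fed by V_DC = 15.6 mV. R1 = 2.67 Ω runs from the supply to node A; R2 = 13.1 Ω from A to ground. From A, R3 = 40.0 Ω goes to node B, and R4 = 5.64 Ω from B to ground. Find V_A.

V_A ≈ 12.4 mV

The second stage (R3 + R4 = 45.64 Ω) loads node A in parallel with R2.
R2 ‖ (R3+R4) = 10.18 Ω.
First divider: V_A = V_DC · 10.18/(2.67 + 10.18) = 12.36 mV.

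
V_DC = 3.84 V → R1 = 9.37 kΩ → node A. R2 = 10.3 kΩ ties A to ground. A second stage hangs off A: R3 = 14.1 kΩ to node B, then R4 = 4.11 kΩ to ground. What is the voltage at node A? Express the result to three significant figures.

V_A ≈ 1.58 V

The second stage (R3 + R4 = 18.21 kΩ) loads node A in parallel with R2.
R2 ‖ (R3+R4) = 6.579 kΩ.
First divider: V_A = V_DC · 6.579/(9.37 + 6.579) = 1.584 V.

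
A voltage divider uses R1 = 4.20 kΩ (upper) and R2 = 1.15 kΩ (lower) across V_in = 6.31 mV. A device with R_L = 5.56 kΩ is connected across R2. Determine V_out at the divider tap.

First combine the lower leg with the load: R2 ‖ R_L = 0.9529 kΩ.
Now apply the divider: V_out = 6.31 × 0.1849 = 1.167 mV.
(Unloaded it would be 1.36 mV; the load pulls it down.)

V_out ≈ 1.17 mV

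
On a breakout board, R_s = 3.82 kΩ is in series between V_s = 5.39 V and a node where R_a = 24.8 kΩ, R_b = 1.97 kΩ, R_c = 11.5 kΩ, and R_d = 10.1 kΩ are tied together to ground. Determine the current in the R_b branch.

Equivalent of the parallel group: R_p = 1.363 kΩ.
Node voltage V_A = V_s · R_p/(R_s + R_p) = 5.39 × 0.2629 = 1.417 V.
Branch current I = V_A/R_b = 1.417/1.97 = 0.7193 mA.
(Equivalently: I_total = 1.040 mA, then current-divider fraction G_k/ΣG = 0.6917.)

I ≈ 0.719 mA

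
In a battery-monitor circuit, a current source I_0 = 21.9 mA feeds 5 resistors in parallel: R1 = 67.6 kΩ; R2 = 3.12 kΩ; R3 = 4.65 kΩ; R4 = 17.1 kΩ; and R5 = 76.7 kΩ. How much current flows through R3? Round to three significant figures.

Total conductance ΣG = 1/67.6 + 1/3.12 + 1/4.65 + 1/17.1 + 1/76.7 = 0.6219 (units of 1/kΩ).
R3 takes the fraction G_k/ΣG = 0.2151/0.6219 = 0.3458, so I = 21.9 × 0.3458 = 7.573 mA.

I ≈ 7.57 mA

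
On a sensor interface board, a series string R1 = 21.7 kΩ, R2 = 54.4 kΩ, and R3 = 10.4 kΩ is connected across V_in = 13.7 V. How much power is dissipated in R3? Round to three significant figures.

P ≈ 0.261 mW

Series current I = V_in/ΣR = 13.7/86.50 = 0.1584 mA.
P = I²R = 0.02508 × 10.4 = 0.2609 mW.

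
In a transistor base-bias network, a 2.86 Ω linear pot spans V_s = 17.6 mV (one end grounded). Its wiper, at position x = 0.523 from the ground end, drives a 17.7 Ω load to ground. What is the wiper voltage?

V_out ≈ 8.85 mV

Lower segment x·R_p = 1.496 Ω; upper segment (1−x)·R_p = 1.364 Ω.
R_L loads the lower segment: effective lower R = 1.379 Ω.
Then V_out = V_s · 1.379/(1.364 + 1.379) = 8.848 mV.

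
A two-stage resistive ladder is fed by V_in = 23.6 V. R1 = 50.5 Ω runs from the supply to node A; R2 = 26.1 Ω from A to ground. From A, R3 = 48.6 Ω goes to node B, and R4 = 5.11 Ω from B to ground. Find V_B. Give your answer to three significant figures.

Looking into the second stage from A: R3 + R4 = 53.71 Ω appears in parallel with R2.
Effective lower resistance at A: R2 ‖ 53.71 = 17.56 Ω.
V_A = 23.6 × 17.56/(50.5 + 17.56) = 6.090 V.
Then the unloaded second divider: V_B = V_A × R4/(R3+R4) = 6.090 × 0.09514 = 0.5794 V.

V_B ≈ 0.579 V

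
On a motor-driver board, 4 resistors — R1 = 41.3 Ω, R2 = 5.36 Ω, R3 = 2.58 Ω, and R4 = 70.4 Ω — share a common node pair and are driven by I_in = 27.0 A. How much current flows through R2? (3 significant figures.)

Conductances: ΣG = 1/41.3 + 1/5.36 + 1/2.58 + 1/70.4 = 0.6126 (1/Ω).
Current divider: I(R2) = I_in · G_k/ΣG = 27.0 × (0.1866/0.6126) = 27.0 × 0.3046 = 8.223 A.

I ≈ 8.22 A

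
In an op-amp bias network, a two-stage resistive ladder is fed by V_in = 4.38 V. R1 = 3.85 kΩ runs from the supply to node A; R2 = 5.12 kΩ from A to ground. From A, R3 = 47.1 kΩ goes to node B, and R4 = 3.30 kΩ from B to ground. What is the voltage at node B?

V_B ≈ 0.157 V

Looking into the second stage from A: R3 + R4 = 50.40 kΩ appears in parallel with R2.
Effective lower resistance at A: R2 ‖ 50.40 = 4.648 kΩ.
First divider: V_A = V_in · 4.648/(3.85 + 4.648) = 2.396 V.
Stage 2 is unloaded, so V_B = V_A · R4/(R3+R4) = 2.396 × 3.30/50.40 = 0.1569 V.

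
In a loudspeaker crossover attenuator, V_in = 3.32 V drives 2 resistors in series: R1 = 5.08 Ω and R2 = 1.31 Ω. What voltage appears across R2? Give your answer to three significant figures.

Series total: ΣR = 5.08 + 1.31 = 6.390 Ω.
Voltage divider: V = V_in · (1.310 / 6.390) = 3.32 × 0.2050 = 0.6806 V.

V ≈ 0.681 V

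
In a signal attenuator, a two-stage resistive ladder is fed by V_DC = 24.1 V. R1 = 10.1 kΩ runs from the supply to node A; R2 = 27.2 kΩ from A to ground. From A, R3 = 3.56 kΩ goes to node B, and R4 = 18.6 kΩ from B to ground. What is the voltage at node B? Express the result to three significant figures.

V_B ≈ 11.1 V

Looking into the second stage from A: R3 + R4 = 22.16 kΩ appears in parallel with R2.
Effective lower resistance at A: R2 ‖ 22.16 = 12.21 kΩ.
V_A = 24.1 × 12.21/(10.1 + 12.21) = 13.19 V.
Stage 2 is unloaded, so V_B = V_A · R4/(R3+R4) = 13.19 × 18.6/22.16 = 11.07 V.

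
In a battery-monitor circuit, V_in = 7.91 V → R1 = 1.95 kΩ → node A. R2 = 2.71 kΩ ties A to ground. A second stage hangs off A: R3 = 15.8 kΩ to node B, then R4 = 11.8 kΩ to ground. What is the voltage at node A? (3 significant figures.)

V_A ≈ 4.42 V

Node A sees R2 in parallel with the series input of stage 2, R3 + R4 = 27.60 kΩ.
Effective lower resistance at A: R2 ‖ 27.60 = 2.468 kΩ.
V_A = 7.91 × 2.468/(1.95 + 2.468) = 4.418 V.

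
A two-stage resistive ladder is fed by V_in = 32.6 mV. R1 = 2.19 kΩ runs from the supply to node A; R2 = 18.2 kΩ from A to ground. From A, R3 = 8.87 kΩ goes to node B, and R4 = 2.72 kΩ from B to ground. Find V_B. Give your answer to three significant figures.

Node A sees R2 in parallel with the series input of stage 2, R3 + R4 = 11.59 kΩ.
Effective lower resistance at A: R2 ‖ 11.59 = 7.081 kΩ.
V_A = 32.6 × 7.081/(2.19 + 7.081) = 24.90 mV.
Stage 2 is unloaded, so V_B = V_A · R4/(R3+R4) = 24.90 × 2.72/11.59 = 5.843 mV.

V_B ≈ 5.84 mV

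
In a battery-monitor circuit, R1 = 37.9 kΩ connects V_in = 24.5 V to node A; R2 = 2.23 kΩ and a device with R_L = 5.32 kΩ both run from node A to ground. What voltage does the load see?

The load sits in parallel with R2, giving an effective lower resistance R2' = R2·R_L/(R2+R_L) = 1.571 kΩ.
Voltage divider with the loaded lower leg: V_out = 24.5 × 1.571/(37.9 + 1.571) = 24.5 × 0.03981 = 0.9753 V.
(Unloaded it would be 1.36 V; the load pulls it down.)

V_out ≈ 0.975 V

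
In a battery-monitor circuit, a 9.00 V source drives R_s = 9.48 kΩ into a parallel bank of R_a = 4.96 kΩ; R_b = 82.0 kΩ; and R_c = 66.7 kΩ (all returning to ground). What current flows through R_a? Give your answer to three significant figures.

I ≈ 0.573 mA

Equivalent of the parallel group: R_p = 4.371 kΩ.
Node voltage V_A = V_s · R_p/(R_s + R_p) = 9.00 × 0.3156 = 2.840 V.
I(R_a) = V_A / R_a = 2.840/4.96 = 0.5726 mA.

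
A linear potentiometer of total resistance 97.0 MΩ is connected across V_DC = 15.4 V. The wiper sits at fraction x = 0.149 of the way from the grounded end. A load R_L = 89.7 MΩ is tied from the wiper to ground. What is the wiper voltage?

V_out ≈ 2.02 V

Lower segment x·R_p = 14.45 MΩ; upper segment (1−x)·R_p = 82.55 MΩ.
Lower segment in parallel with the load: 14.45 ‖ 89.7 = 12.45 MΩ.
V_out = 15.4 × 12.45/(82.55 + 12.45) = 2.018 V.
(Unloaded: V_out = x·V_DC = 2.29 V.)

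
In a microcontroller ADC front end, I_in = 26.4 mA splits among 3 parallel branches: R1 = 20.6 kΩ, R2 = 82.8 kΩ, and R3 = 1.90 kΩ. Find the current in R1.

Conductances: ΣG = 1/20.6 + 1/82.8 + 1/1.90 = 0.5869 (1/kΩ).
Current divider: I(R1) = I_in · G_k/ΣG = 26.4 × (0.04854/0.5869) = 26.4 × 0.08271 = 2.183 mA.

I ≈ 2.18 mA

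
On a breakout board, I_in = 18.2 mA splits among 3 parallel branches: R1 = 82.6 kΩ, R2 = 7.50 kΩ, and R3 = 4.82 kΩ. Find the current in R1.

Conductances: ΣG = 1/82.6 + 1/7.50 + 1/4.82 = 0.3529 (1/kΩ).
R1 takes the fraction G_k/ΣG = 0.01211/0.3529 = 0.03431, so I = 18.2 × 0.03431 = 0.6244 mA.

I ≈ 0.624 mA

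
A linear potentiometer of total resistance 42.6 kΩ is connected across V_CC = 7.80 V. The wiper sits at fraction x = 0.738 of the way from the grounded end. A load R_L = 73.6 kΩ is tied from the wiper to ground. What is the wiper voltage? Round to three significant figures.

V_out ≈ 5.18 V

Lower segment x·R_p = 31.44 kΩ; upper segment (1−x)·R_p = 11.16 kΩ.
(x·R_p) ‖ R_L = 22.03 kΩ.
Then V_out = V_CC · 22.03/(11.16 + 22.03) = 5.177 V.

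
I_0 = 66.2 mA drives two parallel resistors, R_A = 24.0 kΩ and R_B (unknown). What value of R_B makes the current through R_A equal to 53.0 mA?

In a two-way split, I_A/I_0 = R_B/(R_A + R_B).
53.0/66.2 = R_B/(R_A + R_B) → R_B = R_A · (0.8006)/(1 − 0.8006) = 24.0 × 4.015 = 96.36 kΩ.

R_B ≈ 96.4 kΩ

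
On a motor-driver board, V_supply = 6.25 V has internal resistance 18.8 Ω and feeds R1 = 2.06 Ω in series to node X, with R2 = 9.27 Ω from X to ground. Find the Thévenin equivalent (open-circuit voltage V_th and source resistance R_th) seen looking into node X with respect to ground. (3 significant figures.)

R1' = 18.8 + 2.06 = 20.86 Ω (source resistance + R1).
V_th is the unloaded tap voltage: V_supply · R2/(R1'+R2) = 6.25 × 0.3077 = 1.923 V.
Zeroing V_supply shorts the top of R1' to ground, so R_th = R1' ‖ R2 = 6.418 Ω.

V_th ≈ 1.92 V, R_th ≈ 6.42 Ω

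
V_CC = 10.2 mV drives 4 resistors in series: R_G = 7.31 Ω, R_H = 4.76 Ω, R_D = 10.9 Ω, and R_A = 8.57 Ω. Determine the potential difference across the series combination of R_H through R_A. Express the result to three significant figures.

Series total: ΣR = 7.31 + 4.76 + 10.9 + 8.57 = 31.54 Ω.
R_{R_H..R_A} = 4.76 + 10.9 + 8.57 = 24.23 Ω.
By the voltage-divider rule, V = 10.2 × 24.23/31.54 = 7.836 mV.

V ≈ 7.84 mV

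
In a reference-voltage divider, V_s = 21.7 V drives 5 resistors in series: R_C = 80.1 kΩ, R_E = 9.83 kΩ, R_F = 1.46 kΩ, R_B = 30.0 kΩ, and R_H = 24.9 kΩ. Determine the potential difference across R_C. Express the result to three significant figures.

V ≈ 11.9 V

Total series resistance ΣR = 80.1 + 9.83 + 1.46 + 30.0 + 24.9 = 146.3 kΩ.
V = V_s · R/ΣR = 21.7 × 0.5475 = 11.88 V.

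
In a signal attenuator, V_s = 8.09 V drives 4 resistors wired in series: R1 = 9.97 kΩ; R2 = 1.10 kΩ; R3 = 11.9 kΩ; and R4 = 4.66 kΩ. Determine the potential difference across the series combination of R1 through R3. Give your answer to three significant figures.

Series total: ΣR = 9.97 + 1.10 + 11.9 + 4.66 = 27.63 kΩ.
R_{R1..R3} = 9.97 + 1.10 + 11.9 = 22.97 kΩ.
V = V_s · R/ΣR = 8.09 × 0.8313 = 6.726 V.

V ≈ 6.73 V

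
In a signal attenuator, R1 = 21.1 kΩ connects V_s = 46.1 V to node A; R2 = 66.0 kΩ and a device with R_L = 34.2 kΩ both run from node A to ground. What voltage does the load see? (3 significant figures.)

R2 ‖ R_L = (66.0 × 34.2)/(66.0 + 34.2) = 22.53 kΩ.
Voltage divider with the loaded lower leg: V_out = 46.1 × 22.53/(21.1 + 22.53) = 46.1 × 0.5164 = 23.80 V.

V_out ≈ 23.8 V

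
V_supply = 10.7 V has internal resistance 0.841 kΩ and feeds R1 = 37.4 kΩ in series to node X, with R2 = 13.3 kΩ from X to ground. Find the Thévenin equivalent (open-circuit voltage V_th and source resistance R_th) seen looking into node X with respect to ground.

R1' = 0.841 + 37.4 = 38.24 kΩ (source resistance + R1).
Open-circuit (no load on X): V_th = V_supply · R2/(R1' + R2) = 10.7 × 13.3/(38.24 + 13.3) = 2.761 V.
Looking into X with the source shorted: R_th = R1'·R2/(R1'+R2) = 38.24 × 13.3/51.54 = 9.868 kΩ.

V_th ≈ 2.76 V, R_th ≈ 9.87 kΩ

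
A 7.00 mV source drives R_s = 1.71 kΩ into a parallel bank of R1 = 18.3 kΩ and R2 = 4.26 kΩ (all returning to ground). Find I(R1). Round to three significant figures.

Combine the parallel branches: R_p = (1/18.3 + 1/4.26)⁻¹ = 3.456 kΩ.
V_A = 7.00 × 3.456/5.166 = 4.683 mV.
Branch current I = V_A/R1 = 4.683/18.3 = 0.2559 µA.
(Check via current divider: I_total = 1.355 µA; share G_k/ΣG = 0.1888 → same result.)

I ≈ 0.256 µA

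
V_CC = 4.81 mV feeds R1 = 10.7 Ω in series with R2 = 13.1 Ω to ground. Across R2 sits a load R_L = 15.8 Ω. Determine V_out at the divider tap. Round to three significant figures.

First combine the lower leg with the load: R2 ‖ R_L = 7.162 Ω.
Now apply the divider: V_out = 4.81 × 0.4010 = 1.929 mV.

V_out ≈ 1.93 mV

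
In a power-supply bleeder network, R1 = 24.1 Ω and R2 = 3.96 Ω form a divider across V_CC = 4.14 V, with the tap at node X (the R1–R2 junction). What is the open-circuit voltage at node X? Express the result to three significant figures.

Open-circuit (no load on X): V_th = V_CC · R2/(R1 + R2) = 4.14 × 3.96/(24.10 + 3.96) = 0.5843 V.

V_th ≈ 0.584 V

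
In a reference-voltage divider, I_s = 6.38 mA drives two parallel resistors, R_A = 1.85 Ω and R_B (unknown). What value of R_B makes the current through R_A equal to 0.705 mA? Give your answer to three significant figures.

R_B ≈ 0.230 Ω

In a two-way split, I_A/I_s = R_B/(R_A + R_B).
With f = 0.1105, R_B = R_A · f/(1−f) = 1.85 × 0.1242 = 0.2298 Ω.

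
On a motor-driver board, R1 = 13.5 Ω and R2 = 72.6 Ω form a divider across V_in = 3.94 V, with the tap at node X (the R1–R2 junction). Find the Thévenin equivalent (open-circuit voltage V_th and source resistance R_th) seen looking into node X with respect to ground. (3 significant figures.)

V_th ≈ 3.32 V, R_th ≈ 11.4 Ω

Open-circuit (no load on X): V_th = V_in · R2/(R1 + R2) = 3.94 × 72.6/(13.50 + 72.6) = 3.322 V.
Zeroing V_in shorts the top of R1 to ground, so R_th = R1 ‖ R2 = 11.38 Ω.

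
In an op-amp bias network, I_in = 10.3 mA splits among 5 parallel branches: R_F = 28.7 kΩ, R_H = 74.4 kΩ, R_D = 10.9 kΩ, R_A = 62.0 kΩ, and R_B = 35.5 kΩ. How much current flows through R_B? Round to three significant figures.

I ≈ 1.57 mA

Total conductance ΣG = 1/28.7 + 1/74.4 + 1/10.9 + 1/62.0 + 1/35.5 = 0.1843 (units of 1/kΩ).
R_B takes the fraction G_k/ΣG = 0.02817/0.1843 = 0.1528, so I = 10.3 × 0.1528 = 1.574 mA.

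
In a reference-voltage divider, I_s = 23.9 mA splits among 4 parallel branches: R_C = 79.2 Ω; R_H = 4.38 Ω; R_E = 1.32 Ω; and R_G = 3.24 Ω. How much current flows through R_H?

Conductances: ΣG = 1/79.2 + 1/4.38 + 1/1.32 + 1/3.24 = 1.307 (1/Ω).
R_H takes the fraction G_k/ΣG = 0.2283/1.307 = 0.1747, so I = 23.9 × 0.1747 = 4.174 mA.

I ≈ 4.17 mA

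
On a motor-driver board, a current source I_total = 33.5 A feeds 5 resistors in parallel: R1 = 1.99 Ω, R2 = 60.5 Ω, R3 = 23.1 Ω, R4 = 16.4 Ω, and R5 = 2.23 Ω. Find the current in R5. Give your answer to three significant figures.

ΣG = 1/1.99 + 1/60.5 + 1/23.1 + 1/16.4 + 1/2.23 = 1.072.
R5 takes the fraction G_k/ΣG = 0.4484/1.072 = 0.4184, so I = 33.5 × 0.4184 = 14.02 A.

I ≈ 14.0 A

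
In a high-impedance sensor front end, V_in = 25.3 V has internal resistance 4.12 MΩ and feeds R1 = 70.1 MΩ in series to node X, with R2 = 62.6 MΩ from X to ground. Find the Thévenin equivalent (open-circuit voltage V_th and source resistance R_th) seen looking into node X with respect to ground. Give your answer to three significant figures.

V_th ≈ 11.6 V, R_th ≈ 34.0 MΩ

R1' = 4.12 + 70.1 = 74.22 MΩ (source resistance + R1).
With X open, the divider is unloaded: V_th = 25.3 × 62.6/136.8 = 11.58 V.
With V_in suppressed (replaced by a short), R_th = R1' ‖ R2 = (74.22 × 62.6)/(74.22 + 62.6) = 33.96 MΩ.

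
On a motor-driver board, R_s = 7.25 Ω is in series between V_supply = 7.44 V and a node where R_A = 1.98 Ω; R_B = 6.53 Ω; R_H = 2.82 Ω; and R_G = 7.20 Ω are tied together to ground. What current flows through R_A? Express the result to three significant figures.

Combine the parallel branches: R_p = (1/1.98 + 1/6.53 + 1/2.82 + 1/7.20)⁻¹ = 0.8683 Ω.
V_A by voltage divider: V_A = 7.44 × 0.8683/(7.25 + 0.8683) = 0.7957 V.
I(R_A) = V_A / R_A = 0.7957/1.98 = 0.4019 A.
(Equivalently: I_total = 0.9164 A, then current-divider fraction G_k/ΣG = 0.4385.)

I ≈ 0.402 A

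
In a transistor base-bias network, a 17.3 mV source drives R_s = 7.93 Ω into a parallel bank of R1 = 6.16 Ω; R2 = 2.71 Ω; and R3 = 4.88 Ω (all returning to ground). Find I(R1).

Parallel bank: R_p = 1/(1/6.16 + 1/2.71 + 1/4.88) = 1.358 Ω.
V_A = 17.3 × 1.358/9.288 = 2.530 mV.
I(R1) = V_A / R1 = 2.530/6.16 = 0.4107 mA.
(Equivalently: I_total = 1.863 mA, then current-divider fraction G_k/ΣG = 0.2205.)

I ≈ 0.411 mA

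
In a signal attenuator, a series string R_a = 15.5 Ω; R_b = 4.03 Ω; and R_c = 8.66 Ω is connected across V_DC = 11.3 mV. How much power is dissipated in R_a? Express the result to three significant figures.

P ≈ 2.49 µW

Series current I = V_DC/ΣR = 11.3/28.19 = 0.4009 mA.
P = I²R = 0.1607 × 15.5 = 2.491 µW.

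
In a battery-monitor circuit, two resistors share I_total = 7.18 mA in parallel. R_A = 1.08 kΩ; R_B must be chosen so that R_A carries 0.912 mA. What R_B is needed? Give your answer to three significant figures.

R_B ≈ 0.157 kΩ

Two-branch current divider: I_A = I_total · R_B/(R_A + R_B).
With f = 0.1270, R_B = R_A · f/(1−f) = 1.08 × 0.1455 = 0.1571 kΩ.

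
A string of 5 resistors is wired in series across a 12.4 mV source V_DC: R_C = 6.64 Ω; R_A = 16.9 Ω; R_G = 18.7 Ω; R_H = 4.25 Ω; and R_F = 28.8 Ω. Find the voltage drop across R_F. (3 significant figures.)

Series total: ΣR = 6.64 + 16.9 + 18.7 + 4.25 + 28.8 = 75.29 Ω.
V = V_DC · R/ΣR = 12.4 × 0.3825 = 4.743 mV.

V ≈ 4.74 mV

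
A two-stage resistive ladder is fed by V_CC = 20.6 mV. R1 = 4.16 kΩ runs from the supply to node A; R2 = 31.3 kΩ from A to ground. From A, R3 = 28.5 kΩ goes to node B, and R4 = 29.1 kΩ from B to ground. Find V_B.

V_B ≈ 8.64 mV

Node A sees R2 in parallel with the series input of stage 2, R3 + R4 = 57.60 kΩ.
R2 ‖ (R3+R4) = 20.28 kΩ.
So V_A = 20.6 × 0.8298 = 17.09 mV.
Then the unloaded second divider: V_B = V_A × R4/(R3+R4) = 17.09 × 0.5052 = 8.636 mV.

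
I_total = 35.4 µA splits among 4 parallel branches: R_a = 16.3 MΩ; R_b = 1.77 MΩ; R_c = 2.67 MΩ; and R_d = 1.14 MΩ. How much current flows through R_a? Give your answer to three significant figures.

I ≈ 1.16 µA

ΣG = 1/16.3 + 1/1.77 + 1/2.67 + 1/1.14 = 1.878.
By the current-divider rule, I = I_total · G_k/ΣG = 35.4 × 0.03267 = 1.156 µA.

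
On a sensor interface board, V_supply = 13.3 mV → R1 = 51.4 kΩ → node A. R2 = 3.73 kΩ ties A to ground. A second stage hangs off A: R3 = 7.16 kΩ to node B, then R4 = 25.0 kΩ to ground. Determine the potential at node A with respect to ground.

V_A ≈ 0.812 mV

Looking into the second stage from A: R3 + R4 = 32.16 kΩ appears in parallel with R2.
R2 ‖ (R3+R4) = 3.342 kΩ.
First divider: V_A = V_supply · 3.342/(51.4 + 3.342) = 0.8120 mV.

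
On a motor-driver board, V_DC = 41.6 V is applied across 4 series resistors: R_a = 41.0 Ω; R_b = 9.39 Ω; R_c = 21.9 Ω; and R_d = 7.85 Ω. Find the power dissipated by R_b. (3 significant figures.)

P ≈ 2.53 W

The common current is I = 41.6/80.14 = 0.5191 A.
P = I²R = 0.2695 × 9.39 = 2.530 W.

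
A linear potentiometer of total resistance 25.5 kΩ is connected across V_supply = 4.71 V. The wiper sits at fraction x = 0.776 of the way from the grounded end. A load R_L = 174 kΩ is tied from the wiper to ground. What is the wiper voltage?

V_out ≈ 3.56 V

Split the track: R_lower = x·R_p = 19.79 kΩ, R_upper = (1−x)·R_p = 5.712 kΩ.
R_L loads the lower segment: effective lower R = 17.77 kΩ.
V_out = 4.71 × 17.77/(5.712 + 17.77) = 3.564 V.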